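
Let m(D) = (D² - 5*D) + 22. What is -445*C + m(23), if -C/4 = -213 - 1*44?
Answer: -457024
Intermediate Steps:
m(D) = 22 + D² - 5*D
C = 1028 (C = -4*(-213 - 1*44) = -4*(-213 - 44) = -4*(-257) = 1028)
-445*C + m(23) = -445*1028 + (22 + 23² - 5*23) = -457460 + (22 + 529 - 115) = -457460 + 436 = -457024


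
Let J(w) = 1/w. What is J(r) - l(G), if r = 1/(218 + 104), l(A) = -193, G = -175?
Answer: 515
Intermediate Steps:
r = 1/322 ≈ 0.0031056
J(r) - l(G) = 1/(1/322) - 1*(-193) = 322 + 193 = 515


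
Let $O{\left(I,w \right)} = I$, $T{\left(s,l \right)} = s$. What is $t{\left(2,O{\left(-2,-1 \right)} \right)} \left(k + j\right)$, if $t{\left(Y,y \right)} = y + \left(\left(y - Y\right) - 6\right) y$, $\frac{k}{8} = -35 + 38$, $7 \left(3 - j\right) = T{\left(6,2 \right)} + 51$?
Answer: $\frac{2376}{7} \approx 339.43$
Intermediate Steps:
$j = - \frac{36}{7}$ ($j = 3 - \frac{6 + 51}{7} = 3 - \frac{57}{7} = - \frac{36}{7} \approx -5.1429$)
$k = 24$ ($k = 8 \left(-35 + 38\right) = 8 \cdot 3 = 24$)
$t{\left(Y,y \right)} = y + y \left(-6 + y - Y\right)$ ($t{\left(Y,y \right)} = y + \left(\left(y - Y\right) - 6\right) y = y + \left(-6 + y - Y\right) y = y + y \left(-6 + y - Y\right)$)
$t{\left(2,O{\left(-2,-1 \right)} \right)} \left(k + j\right) = - 2 \left(-5 - 2 - 2\right) \left(24 - \frac{36}{7}\right) = - 2 \left(-5 - 2 - 2\right) \frac{132}{7} = \left(-2\right) \left(-9\right) \frac{132}{7} = 18 \cdot \frac{132}{7} = \frac{2376}{7}$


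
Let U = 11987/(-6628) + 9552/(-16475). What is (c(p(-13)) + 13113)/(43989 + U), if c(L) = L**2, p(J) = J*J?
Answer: 4550646606200/4803175244219 ≈ 0.94742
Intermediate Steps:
p(J) = J**2
U = -260796481/109196300 (U = 11987*(-1/6628) + 9552*(-1/16475) = -11987/6628 - 9552/16475 = -260796481/109196300 ≈ -2.3883)
(c(p(-13)) + 13113)/(43989 + U) = (((-13)**2)**2 + 13113)/(43989 - 260796481/109196300) = (169**2 + 13113)/(4803175244219/109196300) = (28561 + 13113)*(109196300/4803175244219) = 41674*(109196300/4803175244219) = 4550646606200/4803175244219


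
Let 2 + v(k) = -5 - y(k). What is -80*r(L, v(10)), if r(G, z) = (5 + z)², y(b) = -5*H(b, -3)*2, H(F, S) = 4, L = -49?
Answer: -115520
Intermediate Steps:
y(b) = -40 (y(b) = -5*4*2 = -20*2 = -40)
v(k) = 33 (v(k) = -2 + (-5 - 1*(-40)) = -2 + (-5 + 40) = -2 + 35 = 33)
-80*r(L, v(10)) = -80*(5 + 33)² = -80*38² = -80*1444 = -115520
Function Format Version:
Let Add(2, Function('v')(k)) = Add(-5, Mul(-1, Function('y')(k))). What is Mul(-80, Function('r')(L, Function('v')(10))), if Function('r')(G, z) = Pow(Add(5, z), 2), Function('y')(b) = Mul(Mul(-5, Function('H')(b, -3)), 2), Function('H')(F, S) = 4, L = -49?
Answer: -115520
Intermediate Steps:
Function('y')(b) = -40 (Function('y')(b) = Mul(Mul(-5, 4), 2) = Mul(-20, 2) = -40)
Function('v')(k) = 33 (Function('v')(k) = Add(-2, Add(-5, Mul(-1, -40))) = Add(-2, Add(-5, 40)) = Add(-2, 35) = 33)
Mul(-80, Function('r')(L, Function('v')(10))) = Mul(-80, Pow(Add(5, 33), 2)) = Mul(-80, Pow(38, 2)) = Mul(-80, 1444) = -115520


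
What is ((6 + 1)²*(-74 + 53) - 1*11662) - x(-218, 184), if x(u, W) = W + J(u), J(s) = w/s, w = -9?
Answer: -2806759/218 ≈ -12875.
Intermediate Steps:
J(s) = -9/s
x(u, W) = W - 9/u
((6 + 1)²*(-74 + 53) - 1*11662) - x(-218, 184) = ((6 + 1)²*(-74 + 53) - 1*11662) - (184 - 9/(-218)) = (7²*(-21) - 11662) - (184 - 9*(-1/218)) = (49*(-21) - 11662) - (184 + 9/218) = (-1029 - 11662) - 1*40121/218 = -12691 - 40121/218 = -2806759/218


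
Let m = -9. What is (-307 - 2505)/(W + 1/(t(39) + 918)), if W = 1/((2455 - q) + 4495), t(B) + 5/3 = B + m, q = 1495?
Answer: -10887181735/4801 ≈ -2.2677e+6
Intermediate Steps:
t(B) = -32/3 + B (t(B) = -5/3 + (B - 9) = -5/3 + (-9 + B) = -32/3 + B)
W = 1/5455 (W = 1/((2455 - 1*1495) + 4495) = 1/((2455 - 1495) + 4495) = 1/(960 + 4495) = 1/5455 ≈ 0.00018332)
(-307 - 2505)/(W + 1/(t(39) + 918)) = (-307 - 2505)/(1/5455 + 1/((-32/3 + 39) + 918)) = -2812/(1/5455 + 1/(85/3 + 918)) = -2812/(1/5455 + 1/(2839/3)) = -2812/(1/5455 + 3/2839) = -2812/19204/15486745 = -2812*15486745/19204 = -10887181735/4801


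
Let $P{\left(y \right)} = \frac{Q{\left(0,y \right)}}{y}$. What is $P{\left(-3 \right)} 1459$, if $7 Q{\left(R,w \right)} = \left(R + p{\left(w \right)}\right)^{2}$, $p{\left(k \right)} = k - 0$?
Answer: $- \frac{4377}{7} \approx -625.29$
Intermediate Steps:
$p{\left(k \right)} = k$ ($p{\left(k \right)} = k + 0 = k$)
$Q{\left(R,w \right)} = \frac{\left(R + w\right)^{2}}{7}$
$P{\left(y \right)} = \frac{y}{7}$ ($P{\left(y \right)} = \frac{\frac{1}{7} \left(0 + y\right)^{2}}{y} = \frac{\frac{1}{7} y^{2}}{y} = \frac{y}{7}$)
$P{\left(-3 \right)} 1459 = \frac{1}{7} \left(-3\right) 1459 = \left(- \frac{3}{7}\right) 1459 = - \frac{4377}{7}$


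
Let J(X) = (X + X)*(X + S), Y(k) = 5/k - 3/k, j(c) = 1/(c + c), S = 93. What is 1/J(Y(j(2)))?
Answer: 1/1616 ≈ 0.00061881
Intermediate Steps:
j(c) = 1/(2*c)
Y(k) = 2/k
J(X) = 2*X*(93 + X) (J(X) = (X + X)*(X + 93) = (2*X)*(93 + X) = 2*X*(93 + X))
1/J(Y(j(2))) = 1/(2*(2/(((½)/2)))*(93 + 2/(((½)/2)))) = 1/(2*(2/(((½)*(½))))*(93 + 2/(((½)*(½))))) = 1/(2*(2/(¼))*(93 + 2/(¼))) = 1/(2*(2*4)*(93 + 2*4)) = 1/(2*8*(93 + 8)) = 1/(2*8*101) = 1/1616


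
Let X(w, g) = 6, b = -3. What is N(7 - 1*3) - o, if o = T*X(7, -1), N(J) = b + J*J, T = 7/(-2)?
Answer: 34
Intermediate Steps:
T = -7/2 (T = 7*(-½) = -7/2 ≈ -3.5000)
N(J) = -3 + J² (N(J) = -3 + J*J = -3 + J²)
o = -21 (o = -7/2*6 = -21)
N(7 - 1*3) - o = (-3 + (7 - 1*3)²) - 1*(-21) = (-3 + (7 - 3)²) + 21 = (-3 + 4²) + 21 = (-3 + 16) + 21 = 13 + 21 = 34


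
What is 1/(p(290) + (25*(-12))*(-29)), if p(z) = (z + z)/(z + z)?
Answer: 1/8701 ≈ 0.00011493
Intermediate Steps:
p(z) = 1 (p(z) = (2*z)/((2*z)) = (2*z)*(1/(2*z)) = 1)
1/(p(290) + (25*(-12))*(-29)) = 1/(1 + (25*(-12))*(-29)) = 1/(1 - 300*(-29)) = 1/(1 + 8700) = 1/8701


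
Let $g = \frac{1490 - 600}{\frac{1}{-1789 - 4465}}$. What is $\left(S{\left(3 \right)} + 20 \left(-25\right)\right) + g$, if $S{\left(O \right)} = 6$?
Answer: $-5566554$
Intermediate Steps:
$g = -5566060$ ($g = \frac{1490 - 600}{\frac{1}{-6254}} = \frac{890}{- \frac{1}{6254}} = 890 \left(-6254\right) = -5566060$)
$\left(S{\left(3 \right)} + 20 \left(-25\right)\right) + g = \left(6 + 20 \left(-25\right)\right) - 5566060 = \left(6 - 500\right) - 5566060 = -494 - 5566060 = -5566554$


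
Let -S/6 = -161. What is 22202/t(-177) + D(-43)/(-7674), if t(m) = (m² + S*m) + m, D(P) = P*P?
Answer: -23829101/59614190 ≈ -0.39972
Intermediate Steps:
S = 966 (S = -6*(-161) = 966)
D(P) = P²
t(m) = m² + 967*m (t(m) = (m² + 966*m) + m = m² + 967*m)
22202/t(-177) + D(-43)/(-7674) = 22202/((-177*(967 - 177))) + (-43)²/(-7674) = 22202/((-177*790)) + 1849*(-1/7674) = 22202/(-139830) - 1849/7674 = 22202*(-1/139830) - 1849/7674 = -11101/69915 - 1849/7674 = -23829101/59614190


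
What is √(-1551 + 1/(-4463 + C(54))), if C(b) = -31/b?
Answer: I*√90108315910821/241033 ≈ 39.383*I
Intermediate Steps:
√(-1551 + 1/(-4463 + C(54))) = √(-1551 + 1/(-4463 - 31/54)) = √(-1551 + 1/(-241033/54)) = √(-1551 - 54/241033) = √(-373842237/241033) = I*√90108315910821/241033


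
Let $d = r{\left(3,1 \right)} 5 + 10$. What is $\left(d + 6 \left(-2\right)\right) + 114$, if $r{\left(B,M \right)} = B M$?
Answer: $127$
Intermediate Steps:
$d = 25$ ($d = 3 \cdot 1 \cdot 5 + 10 = 3 \cdot 5 + 10 = 15 + 10 = 25$)
$\left(d + 6 \left(-2\right)\right) + 114 = \left(25 + 6 \left(-2\right)\right) + 114 = \left(25 - 12\right) + 114 = 13 + 114 = 127$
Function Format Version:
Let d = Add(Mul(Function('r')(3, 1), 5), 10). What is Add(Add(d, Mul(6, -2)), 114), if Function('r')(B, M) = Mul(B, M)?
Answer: 127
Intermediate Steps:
d = 25 (d = Add(Mul(Mul(3, 1), 5), 10) = Add(Mul(3, 5), 10) = Add(15, 10) = 25)
Add(Add(d, Mul(6, -2)), 114) = Add(Add(25, Mul(6, -2)), 114) = Add(Add(25, -12), 114) = Add(13, 114) = 127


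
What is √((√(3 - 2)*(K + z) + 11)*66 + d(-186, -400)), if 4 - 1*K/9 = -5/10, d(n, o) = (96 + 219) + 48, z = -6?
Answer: 3*√374 ≈ 58.017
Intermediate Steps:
d(n, o) = 363 (d(n, o) = 315 + 48 = 363)
K = 81/2 (K = 36 - (-45)/10 = 36 - 9*(-½) = 36 + 9/2 = 81/2 ≈ 40.500)
√((√(3 - 2)*(K + z) + 11)*66 + d(-186, -400)) = √((√(3 - 2)*(81/2 - 6) + 11)*66 + 363) = √((√1*(69/2) + 11)*66 + 363) = √((1*(69/2) + 11)*66 + 363) = √((69/2 + 11)*66 + 363) = √((91/2)*66 + 363) = √(3003 + 363) = √3366 = 3*√374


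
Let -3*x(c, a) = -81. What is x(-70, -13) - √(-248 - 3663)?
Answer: 27 - I*√3911 ≈ 27.0 - 62.538*I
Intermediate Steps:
x(c, a) = 27 (x(c, a) = -⅓*(-81) = 27)
x(-70, -13) - √(-248 - 3663) = 27 - √(-248 - 3663) = 27 - √(-3911) = 27 - I*√3911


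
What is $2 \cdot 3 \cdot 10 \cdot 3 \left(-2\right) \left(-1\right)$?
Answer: $360$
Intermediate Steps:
$2 \cdot 3 \cdot 10 \cdot 3 \left(-2\right) \left(-1\right) = 6 \cdot 10 \left(\left(-6\right) \left(-1\right)\right) = 60 \cdot 6 = 360$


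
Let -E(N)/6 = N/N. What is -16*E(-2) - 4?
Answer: 92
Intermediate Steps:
E(N) = -6 (E(N) = -6*N/N = -6*1 = -6)
-16*E(-2) - 4 = -16*(-6) - 4 = 96 - 4 = 92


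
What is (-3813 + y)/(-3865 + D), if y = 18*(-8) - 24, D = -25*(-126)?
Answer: 3981/715 ≈ 5.5678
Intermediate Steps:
D = 3150
y = -168 (y = -144 - 24 = -168)
(-3813 + y)/(-3865 + D) = (-3813 - 168)/(-3865 + 3150) = -3981/(-715) = -3981*(-1/715) = 3981/715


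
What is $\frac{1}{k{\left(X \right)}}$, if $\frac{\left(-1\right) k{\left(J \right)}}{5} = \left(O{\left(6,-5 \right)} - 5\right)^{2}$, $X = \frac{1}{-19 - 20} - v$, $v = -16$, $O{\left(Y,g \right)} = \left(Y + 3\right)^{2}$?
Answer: $- \frac{1}{28880} \approx -3.4626 \cdot 10^{-5}$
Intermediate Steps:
$O{\left(Y,g \right)} = \left(3 + Y\right)^{2}$
$X = \frac{623}{39}$ ($X = \frac{1}{-19 - 20} - -16 = \frac{1}{-39} + 16 = - \frac{1}{39} + 16 = \frac{623}{39} \approx 15.974$)
$k{\left(J \right)} = -28880$ ($k{\left(J \right)} = - 5 \left(\left(3 + 6\right)^{2} - 5\right)^{2} = - 5 \left(9^{2} - 5\right)^{2} = - 5 \left(81 - 5\right)^{2} = - 5 \cdot 76^{2} = \left(-5\right) 5776 = -28880$)
$\frac{1}{k{\left(X \right)}} = \frac{1}{-28880} = - \frac{1}{28880}$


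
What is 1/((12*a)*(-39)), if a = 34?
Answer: -1/15912 ≈ -6.2846e-5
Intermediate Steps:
1/((12*a)*(-39)) = 1/((12*34)*(-39)) = 1/(408*(-39)) = 1/(-15912) = -1/15912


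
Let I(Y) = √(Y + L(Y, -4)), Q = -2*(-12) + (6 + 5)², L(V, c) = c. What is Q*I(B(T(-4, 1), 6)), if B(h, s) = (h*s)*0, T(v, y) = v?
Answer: 290*I ≈ 290.0*I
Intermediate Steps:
B(h, s) = 0
Q = 145 (Q = 24 + 11² = 24 + 121 = 145)
I(Y) = √(-4 + Y) (I(Y) = √(Y - 4) = √(-4 + Y))
Q*I(B(T(-4, 1), 6)) = 145*√(-4 + 0) = 145*√(-4) = 145*(2*I) = 290*I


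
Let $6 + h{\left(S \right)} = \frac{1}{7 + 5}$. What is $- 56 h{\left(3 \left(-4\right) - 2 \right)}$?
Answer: $\frac{994}{3} \approx 331.33$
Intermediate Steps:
$h{\left(S \right)} = - \frac{71}{12}$ ($h{\left(S \right)} = -6 + \frac{1}{7 + 5} = -6 + \frac{1}{12} = - \frac{71}{12}$)
$- 56 h{\left(3 \left(-4\right) - 2 \right)} = \left(-56\right) \left(- \frac{71}{12}\right) = \frac{994}{3}$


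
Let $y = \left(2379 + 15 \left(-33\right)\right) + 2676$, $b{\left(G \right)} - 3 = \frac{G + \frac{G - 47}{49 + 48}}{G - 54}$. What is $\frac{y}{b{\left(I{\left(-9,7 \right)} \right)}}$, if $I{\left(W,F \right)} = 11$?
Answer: $\frac{9509880}{5741} \approx 1656.5$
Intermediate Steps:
$b{\left(G \right)} = 3 + \frac{- \frac{47}{97} + \frac{98 G}{97}}{-54 + G}$ ($b{\left(G \right)} = 3 + \frac{G + \frac{G - 47}{49 + 48}}{G - 54} = 3 + \frac{G + \frac{-47 + G}{97}}{G - 54} = 3 + \frac{G + \left(-47 + G\right) \frac{1}{97}}{-54 + G} = 3 + \frac{G + \left(- \frac{47}{97} + \frac{G}{97}\right)}{-54 + G} = 3 + \frac{- \frac{47}{97} + \frac{98 G}{97}}{-54 + G}$)
$y = 4560$ ($y = \left(2379 - 495\right) + 2676 = 1884 + 2676 = 4560$)
$\frac{y}{b{\left(I{\left(-9,7 \right)} \right)}} = \frac{4560}{\frac{1}{97} \frac{1}{-54 + 11} \left(-15761 + 389 \cdot 11\right)} = \frac{4560}{\frac{1}{97} \frac{1}{-43} \left(-15761 + 4279\right)} = \frac{4560}{\frac{1}{97} \left(- \frac{1}{43}\right) \left(-11482\right)} = \frac{4560}{\frac{11482}{4171}} = 4560 \cdot \frac{4171}{11482} = \frac{9509880}{5741}$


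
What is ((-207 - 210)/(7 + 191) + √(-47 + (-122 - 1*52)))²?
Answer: (139 - 66*I*√221)²/4356 ≈ -216.56 - 62.618*I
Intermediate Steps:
((-207 - 210)/(7 + 191) + √(-47 + (-122 - 1*52)))² = (-417/198 + √(-47 + (-122 - 52)))² = (-417*1/198 + √(-47 - 174))² = (-139/66 + √(-221))² = (-139/66 + I*√221)²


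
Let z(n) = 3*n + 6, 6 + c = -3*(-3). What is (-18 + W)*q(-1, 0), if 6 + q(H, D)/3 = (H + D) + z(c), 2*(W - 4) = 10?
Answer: -216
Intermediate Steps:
W = 9 (W = 4 + (½)*10 = 4 + 5 = 9)
c = 3 (c = -6 - 3*(-3) = -6 + 9 = 3)
z(n) = 6 + 3*n
q(H, D) = 27 + 3*D + 3*H (q(H, D) = -18 + 3*((H + D) + (6 + 3*3)) = -18 + 3*((D + H) + (6 + 9)) = -18 + 3*((D + H) + 15) = -18 + 3*(15 + D + H) = -18 + (45 + 3*D + 3*H) = 27 + 3*D + 3*H)
(-18 + W)*q(-1, 0) = (-18 + 9)*(27 + 3*0 + 3*(-1)) = -9*(27 + 0 - 3) = -9*24 = -216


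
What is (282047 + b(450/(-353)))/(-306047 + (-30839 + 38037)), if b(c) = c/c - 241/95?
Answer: -26794319/28390655 ≈ -0.94377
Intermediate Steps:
b(c) = -146/95 (b(c) = 1 - 241*1/95 = 1 - 241/95 = -146/95)
(282047 + b(450/(-353)))/(-306047 + (-30839 + 38037)) = (282047 - 146/95)/(-306047 + (-30839 + 38037)) = 26794319/(95*(-306047 + 7198)) = (26794319/95)/(-298849) = (26794319/95)*(-1/298849) = -26794319/28390655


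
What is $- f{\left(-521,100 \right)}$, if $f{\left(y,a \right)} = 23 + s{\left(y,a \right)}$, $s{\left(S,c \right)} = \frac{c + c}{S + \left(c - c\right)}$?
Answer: $- \frac{11783}{521} \approx -22.616$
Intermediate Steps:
$s{\left(S,c \right)} = \frac{2 c}{S}$ ($s{\left(S,c \right)} = \frac{2 c}{S + 0} = \frac{2 c}{S}$)
$f{\left(y,a \right)} = 23 + \frac{2 a}{y}$
$- f{\left(-521,100 \right)} = - (23 + 2 \cdot 100 \frac{1}{-521}) = - (23 + 2 \cdot 100 \left(- \frac{1}{521}\right)) = - (23 - \frac{200}{521}) = \left(-1\right) \frac{11783}{521} = - \frac{11783}{521}$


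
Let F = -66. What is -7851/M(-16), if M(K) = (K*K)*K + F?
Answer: 7851/4162 ≈ 1.8864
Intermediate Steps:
M(K) = -66 + K³ (M(K) = (K*K)*K - 66 = K²*K - 66 = K³ - 66 = -66 + K³)
-7851/M(-16) = -7851/(-66 + (-16)³) = -7851/(-66 - 4096) = -7851/(-4162) = -7851*(-1/4162) = 7851/4162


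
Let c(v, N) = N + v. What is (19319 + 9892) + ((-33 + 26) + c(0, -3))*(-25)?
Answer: 29461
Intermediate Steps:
(19319 + 9892) + ((-33 + 26) + c(0, -3))*(-25) = (19319 + 9892) + ((-33 + 26) + (-3 + 0))*(-25) = 29211 + (-7 - 3)*(-25) = 29211 - 10*(-25) = 29211 + 250 = 29461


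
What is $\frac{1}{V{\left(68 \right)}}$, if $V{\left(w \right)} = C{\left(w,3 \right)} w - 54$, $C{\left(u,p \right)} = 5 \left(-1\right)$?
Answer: $- \frac{1}{394} \approx -0.0025381$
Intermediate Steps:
$C{\left(u,p \right)} = -5$
$V{\left(w \right)} = -54 - 5 w$ ($V{\left(w \right)} = - 5 w - 54 = -54 - 5 w$)
$\frac{1}{V{\left(68 \right)}} = \frac{1}{-54 - 340} = \frac{1}{-394} = - \frac{1}{394}$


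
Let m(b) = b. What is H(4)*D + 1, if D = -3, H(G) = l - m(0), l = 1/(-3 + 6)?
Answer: 0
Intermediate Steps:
l = ⅓ (l = 1/3 = ⅓ ≈ 0.33333)
H(G) = ⅓ (H(G) = ⅓ - 1*0 = ⅓ + 0 = ⅓)
H(4)*D + 1 = (⅓)*(-3) + 1 = -1 + 1 = 0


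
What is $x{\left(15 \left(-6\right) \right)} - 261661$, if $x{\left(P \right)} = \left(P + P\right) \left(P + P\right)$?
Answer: $-229261$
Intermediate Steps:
$x{\left(P \right)} = 4 P^{2}$ ($x{\left(P \right)} = 2 P 2 P = 4 P^{2}$)
$x{\left(15 \left(-6\right) \right)} - 261661 = 4 \left(15 \left(-6\right)\right)^{2} - 261661 = 4 \left(-90\right)^{2} - 261661 = 4 \cdot 8100 - 261661 = 32400 - 261661 = -229261$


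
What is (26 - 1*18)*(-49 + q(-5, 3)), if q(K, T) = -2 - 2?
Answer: -424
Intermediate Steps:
q(K, T) = -4
(26 - 1*18)*(-49 + q(-5, 3)) = (26 - 1*18)*(-49 - 4) = (26 - 18)*(-53) = 8*(-53) = -424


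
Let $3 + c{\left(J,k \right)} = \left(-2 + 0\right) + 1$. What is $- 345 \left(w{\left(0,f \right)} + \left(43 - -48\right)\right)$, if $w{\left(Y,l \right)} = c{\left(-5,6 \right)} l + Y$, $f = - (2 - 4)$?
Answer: $-28635$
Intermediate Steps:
$f = 2$ ($f = \left(-1\right) \left(-2\right) = 2$)
$c{\left(J,k \right)} = -4$ ($c{\left(J,k \right)} = -3 + \left(\left(-2 + 0\right) + 1\right) = -3 + \left(-2 + 1\right) = -3 - 1 = -4$)
$w{\left(Y,l \right)} = Y - 4 l$ ($w{\left(Y,l \right)} = - 4 l + Y = Y - 4 l$)
$- 345 \left(w{\left(0,f \right)} + \left(43 - -48\right)\right) = - 345 \left(\left(0 - 8\right) + \left(43 - -48\right)\right) = - 345 \left(\left(0 - 8\right) + \left(43 + 48\right)\right) = - 345 \left(-8 + 91\right) = \left(-345\right) 83 = -28635$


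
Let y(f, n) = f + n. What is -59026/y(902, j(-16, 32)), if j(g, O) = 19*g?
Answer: -29513/299 ≈ -98.706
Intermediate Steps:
-59026/y(902, j(-16, 32)) = -59026/(902 + 19*(-16)) = -59026/(902 - 304) = -59026/598 = -59026*1/598 = -29513/299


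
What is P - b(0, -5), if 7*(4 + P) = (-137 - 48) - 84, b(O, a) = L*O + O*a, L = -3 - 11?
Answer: -297/7 ≈ -42.429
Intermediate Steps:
L = -14
b(O, a) = -14*O + O*a
P = -297/7 (P = -4 + ((-137 - 48) - 84)/7 = -4 + (-185 - 84)/7 = -4 + (⅐)*(-269) = -4 - 269/7 = -297/7 ≈ -42.429)
P - b(0, -5) = -297/7 - 0*(-14 - 5) = -297/7 - 0*(-19) = -297/7 - 1*0 = -297/7 + 0 = -297/7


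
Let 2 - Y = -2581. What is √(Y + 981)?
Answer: 18*√11 ≈ 59.699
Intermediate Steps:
Y = 2583 (Y = 2 - 1*(-2581) = 2 + 2581 = 2583)
√(Y + 981) = √(2583 + 981) = √3564 = 18*√11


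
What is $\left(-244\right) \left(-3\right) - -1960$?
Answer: $2692$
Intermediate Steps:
$\left(-244\right) \left(-3\right) - -1960 = 732 + 1960 = 2692$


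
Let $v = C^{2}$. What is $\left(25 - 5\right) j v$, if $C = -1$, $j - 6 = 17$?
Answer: $460$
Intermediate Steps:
$j = 23$ ($j = 6 + 17 = 23$)
$v = 1$ ($v = \left(-1\right)^{2} = 1$)
$\left(25 - 5\right) j v = \left(25 - 5\right) 23 \cdot 1 = 20 \cdot 23 \cdot 1 = 460 \cdot 1 = 460$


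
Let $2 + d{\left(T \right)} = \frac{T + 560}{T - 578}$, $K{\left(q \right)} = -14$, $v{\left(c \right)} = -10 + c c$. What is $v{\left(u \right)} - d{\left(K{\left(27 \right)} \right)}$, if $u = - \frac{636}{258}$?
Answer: $- \frac{547799}{547304} \approx -1.0009$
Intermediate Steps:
$u = - \frac{106}{43}$ ($u = \left(-636\right) \frac{1}{258} = - \frac{106}{43} \approx -2.4651$)
$v{\left(c \right)} = -10 + c^{2}$
$d{\left(T \right)} = -2 + \frac{560 + T}{-578 + T}$ ($d{\left(T \right)} = -2 + \frac{T + 560}{T - 578} = -2 + \frac{560 + T}{-578 + T}$)
$v{\left(u \right)} - d{\left(K{\left(27 \right)} \right)} = \left(-10 + \left(- \frac{106}{43}\right)^{2}\right) - \frac{1716 - -14}{-578 - 14} = \left(-10 + \frac{11236}{1849}\right) - \frac{1716 + 14}{-592} = - \frac{7254}{1849} - \left(- \frac{1}{592}\right) 1730 = - \frac{7254}{1849} - - \frac{865}{296} = - \frac{7254}{1849} + \frac{865}{296} = - \frac{547799}{547304}$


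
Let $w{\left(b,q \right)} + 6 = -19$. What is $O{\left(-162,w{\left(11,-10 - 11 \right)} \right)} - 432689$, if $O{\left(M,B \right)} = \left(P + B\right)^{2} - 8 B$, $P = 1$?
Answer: $-431913$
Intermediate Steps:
$w{\left(b,q \right)} = -25$ ($w{\left(b,q \right)} = -6 - 19 = -25$)
$O{\left(M,B \right)} = \left(1 + B\right)^{2} - 8 B$
$O{\left(-162,w{\left(11,-10 - 11 \right)} \right)} - 432689 = \left(\left(1 - 25\right)^{2} - -200\right) - 432689 = \left(\left(-24\right)^{2} + 200\right) - 432689 = \left(576 + 200\right) - 432689 = 776 - 432689 = -431913$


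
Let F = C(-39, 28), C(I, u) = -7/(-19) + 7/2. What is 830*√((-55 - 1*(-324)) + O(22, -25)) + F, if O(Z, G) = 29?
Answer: 147/38 + 830*√298 ≈ 14332.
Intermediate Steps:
C(I, u) = 147/38 (C(I, u) = -7*(-1/19) + 7*(½) = 7/19 + 7/2 = 147/38)
F = 147/38 ≈ 3.8684
830*√((-55 - 1*(-324)) + O(22, -25)) + F = 830*√((-55 - 1*(-324)) + 29) + 147/38 = 830*√((-55 + 324) + 29) + 147/38 = 830*√(269 + 29) + 147/38 = 830*√298 + 147/38 = 147/38 + 830*√298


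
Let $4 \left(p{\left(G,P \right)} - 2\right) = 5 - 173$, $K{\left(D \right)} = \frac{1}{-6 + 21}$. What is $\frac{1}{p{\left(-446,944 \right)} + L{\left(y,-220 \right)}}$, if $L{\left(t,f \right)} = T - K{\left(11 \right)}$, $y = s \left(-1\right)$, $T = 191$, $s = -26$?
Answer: $\frac{15}{2264} \approx 0.0066254$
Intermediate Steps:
$K{\left(D \right)} = \frac{1}{15}$
$p{\left(G,P \right)} = -40$ ($p{\left(G,P \right)} = 2 + \frac{5 - 173}{4} = 2 + \frac{1}{4} \left(-168\right) = 2 - 42 = -40$)
$y = 26$ ($y = \left(-26\right) \left(-1\right) = 26$)
$L{\left(t,f \right)} = \frac{2864}{15}$ ($L{\left(t,f \right)} = 191 - \frac{1}{15} = \frac{2864}{15}$)
$\frac{1}{p{\left(-446,944 \right)} + L{\left(y,-220 \right)}} = \frac{1}{-40 + \frac{2864}{15}} = \frac{1}{\frac{2264}{15}} = \frac{15}{2264}$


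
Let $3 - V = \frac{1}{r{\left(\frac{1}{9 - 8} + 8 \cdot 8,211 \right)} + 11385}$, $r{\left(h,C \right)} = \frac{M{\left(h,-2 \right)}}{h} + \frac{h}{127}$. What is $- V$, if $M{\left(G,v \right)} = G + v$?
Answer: $- \frac{281977948}{93995401} \approx -2.9999$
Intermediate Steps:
$r{\left(h,C \right)} = \frac{h}{127} + \frac{-2 + h}{h}$ ($r{\left(h,C \right)} = \frac{h - 2}{h} + \frac{h}{127} = \frac{-2 + h}{h} + h \frac{1}{127} = \frac{-2 + h}{h} + \frac{h}{127} = \frac{h}{127} + \frac{-2 + h}{h}$)
$V = \frac{281977948}{93995401}$ ($V = 3 - \frac{1}{\left(1 - \frac{2}{\frac{1}{9 - 8} + 8 \cdot 8} + \frac{\frac{1}{9 - 8} + 8 \cdot 8}{127}\right) + 11385} = 3 - \frac{1}{\left(1 - \frac{2}{1^{-1} + 64} + \frac{1^{-1} + 64}{127}\right) + 11385} = 3 - \frac{1}{\left(1 - \frac{2}{1 + 64} + \frac{1 + 64}{127}\right) + 11385} = 3 - \frac{1}{\left(1 - \frac{2}{65} + \frac{1}{127} \cdot 65\right) + 11385} = 3 - \frac{1}{\left(1 - \frac{2}{65} + \frac{65}{127}\right) + 11385} = 3 - \frac{1}{\frac{12226}{8255} + 11385} = 3 - \frac{1}{\frac{93995401}{8255}} = 3 - \frac{8255}{93995401} = \frac{281977948}{93995401} \approx 2.9999$)
$- V = \left(-1\right) \frac{281977948}{93995401} = - \frac{281977948}{93995401}$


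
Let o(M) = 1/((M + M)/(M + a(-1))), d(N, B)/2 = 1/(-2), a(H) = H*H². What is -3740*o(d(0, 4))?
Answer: -3740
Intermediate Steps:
a(H) = H³
d(N, B) = -1 (d(N, B) = 2/(-2) = 2*(-½) = -1)
o(M) = (-1 + M)/(2*M) (o(M) = 1/((M + M)/(M + (-1)³)) = 1/((2*M)/(M - 1)) = 1/((2*M)/(-1 + M)) = 1/(2*M/(-1 + M)) = (-1 + M)/(2*M))
-3740*o(d(0, 4)) = -1870*(-1 - 1)/(-1) = -1870*(-1)*(-2) = -3740*1 = -3740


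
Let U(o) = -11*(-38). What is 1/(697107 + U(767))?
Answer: 1/697525 ≈ 1.4336e-6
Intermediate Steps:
U(o) = 418
1/(697107 + U(767)) = 1/(697107 + 418) = 1/697525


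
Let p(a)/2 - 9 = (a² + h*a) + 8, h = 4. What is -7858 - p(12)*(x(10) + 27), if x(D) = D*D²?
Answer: -437144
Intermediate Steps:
x(D) = D³
p(a) = 34 + 2*a² + 8*a (p(a) = 18 + 2*((a² + 4*a) + 8) = 18 + 2*(8 + a² + 4*a) = 18 + (16 + 2*a² + 8*a) = 34 + 2*a² + 8*a)
-7858 - p(12)*(x(10) + 27) = -7858 - (34 + 2*12² + 8*12)*(10³ + 27) = -7858 - (34 + 2*144 + 96)*(1000 + 27) = -7858 - (34 + 288 + 96)*1027 = -7858 - 418*1027 = -7858 - 1*429286 = -7858 - 429286 = -437144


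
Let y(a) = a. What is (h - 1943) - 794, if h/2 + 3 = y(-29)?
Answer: -2801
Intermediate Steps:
h = -64 (h = -6 + 2*(-29) = -6 - 58 = -64)
(h - 1943) - 794 = (-64 - 1943) - 794 = -2007 - 794 = -2801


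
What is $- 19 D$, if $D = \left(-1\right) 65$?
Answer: $1235$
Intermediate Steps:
$D = -65$
$- 19 D = \left(-19\right) \left(-65\right) = 1235$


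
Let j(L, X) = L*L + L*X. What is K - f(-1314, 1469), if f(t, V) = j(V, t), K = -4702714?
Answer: -4930409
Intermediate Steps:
j(L, X) = L² + L*X
f(t, V) = V*(V + t)
K - f(-1314, 1469) = -4702714 - 1469*(1469 - 1314) = -4702714 - 1469*155 = -4702714 - 1*227695 = -4702714 - 227695 = -4930409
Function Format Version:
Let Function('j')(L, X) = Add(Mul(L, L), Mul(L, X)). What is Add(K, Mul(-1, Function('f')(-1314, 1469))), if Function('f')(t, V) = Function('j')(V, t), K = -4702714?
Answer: -4930409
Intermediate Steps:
Function('j')(L, X) = Add(Pow(L, 2), Mul(L, X))
Function('f')(t, V) = Mul(V, Add(V, t))
Add(K, Mul(-1, Function('f')(-1314, 1469))) = Add(-4702714, Mul(-1, Mul(1469, Add(1469, -1314)))) = Add(-4702714, Mul(-1, Mul(1469, 155))) = Add(-4702714, Mul(-1, 227695)) = Add(-4702714, -227695) = -4930409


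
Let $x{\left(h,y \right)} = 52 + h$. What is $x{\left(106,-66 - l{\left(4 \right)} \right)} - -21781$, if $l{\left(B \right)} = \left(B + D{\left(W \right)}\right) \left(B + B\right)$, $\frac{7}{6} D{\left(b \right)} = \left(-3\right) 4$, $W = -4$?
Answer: $21939$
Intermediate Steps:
$D{\left(b \right)} = - \frac{72}{7}$ ($D{\left(b \right)} = \frac{6 \left(\left(-3\right) 4\right)}{7} = \frac{6}{7} \left(-12\right) = - \frac{72}{7}$)
$l{\left(B \right)} = 2 B \left(- \frac{72}{7} + B\right)$ ($l{\left(B \right)} = \left(B - \frac{72}{7}\right) \left(B + B\right) = \left(- \frac{72}{7} + B\right) 2 B = 2 B \left(- \frac{72}{7} + B\right)$)
$x{\left(106,-66 - l{\left(4 \right)} \right)} - -21781 = \left(52 + 106\right) - -21781 = 158 + 21781 = 21939$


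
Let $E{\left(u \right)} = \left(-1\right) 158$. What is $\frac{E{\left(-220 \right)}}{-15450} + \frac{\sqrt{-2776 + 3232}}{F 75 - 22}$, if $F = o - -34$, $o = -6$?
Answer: $\frac{79}{7725} + \frac{\sqrt{114}}{1039} \approx 0.020503$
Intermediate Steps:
$F = 28$ ($F = -6 - -34 = -6 + 34 = 28$)
$E{\left(u \right)} = -158$
$\frac{E{\left(-220 \right)}}{-15450} + \frac{\sqrt{-2776 + 3232}}{F 75 - 22} = - \frac{158}{-15450} + \frac{\sqrt{-2776 + 3232}}{28 \cdot 75 - 22} = \left(-158\right) \left(- \frac{1}{15450}\right) + \frac{\sqrt{456}}{2100 - 22} = \frac{79}{7725} + \frac{2 \sqrt{114}}{2078} = \frac{79}{7725} + 2 \sqrt{114} \cdot \frac{1}{2078} = \frac{79}{7725} + \frac{\sqrt{114}}{1039}$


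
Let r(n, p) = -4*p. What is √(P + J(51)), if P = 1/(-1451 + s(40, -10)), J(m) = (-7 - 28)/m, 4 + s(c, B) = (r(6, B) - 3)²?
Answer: I*√13425546/4386 ≈ 0.83541*I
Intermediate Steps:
s(c, B) = -4 + (-3 - 4*B)² (s(c, B) = -4 + (-4*B - 3)² = -4 + (-3 - 4*B)²)
J(m) = -35/m
P = -1/86 (P = 1/(-1451 + (-4 + (3 + 4*(-10))²)) = 1/(-1451 + (-4 + (3 - 40)²)) = 1/(-1451 + (-4 + (-37)²)) = 1/(-1451 + (-4 + 1369)) = 1/(-1451 + 1365) = 1/(-86) = -1/86 ≈ -0.011628)
√(P + J(51)) = √(-1/86 - 35/51) = √(-3061/4386) = I*√13425546/4386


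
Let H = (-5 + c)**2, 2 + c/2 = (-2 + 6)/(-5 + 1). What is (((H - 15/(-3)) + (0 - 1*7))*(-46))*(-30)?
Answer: 164220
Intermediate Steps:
c = -6 (c = -4 + 2*((-2 + 6)/(-5 + 1)) = -4 + 2*(4/(-4)) = -4 + 2*(4*(-1/4)) = -4 + 2*(-1) = -4 - 2 = -6)
H = 121 (H = (-5 - 6)**2 = (-11)**2 = 121)
(((H - 15/(-3)) + (0 - 1*7))*(-46))*(-30) = (((121 - 15/(-3)) + (0 - 1*7))*(-46))*(-30) = (((121 - 15*(-1/3)) + (0 - 7))*(-46))*(-30) = (((121 + 5) - 7)*(-46))*(-30) = ((126 - 7)*(-46))*(-30) = (119*(-46))*(-30) = -5474*(-30) = 164220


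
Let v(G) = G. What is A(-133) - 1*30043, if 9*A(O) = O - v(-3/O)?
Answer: -35979163/1197 ≈ -30058.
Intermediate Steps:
A(O) = 1/(3*O) + O/9 (A(O) = (O - (-3)/O)/9 = (O + 3/O)/9 = 1/(3*O) + O/9)
A(-133) - 1*30043 = (1/9)*(3 + (-133)**2)/(-133) - 1*30043 = (1/9)*(-1/133)*(3 + 17689) - 30043 = (1/9)*(-1/133)*17692 - 30043 = -17692/1197 - 30043 = -35979163/1197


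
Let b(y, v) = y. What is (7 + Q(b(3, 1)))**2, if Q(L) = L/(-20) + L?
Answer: 38809/400 ≈ 97.022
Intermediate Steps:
Q(L) = 19*L/20 (Q(L) = -L/20 + L = 19*L/20)
(7 + Q(b(3, 1)))**2 = (7 + (19/20)*3)**2 = (7 + 57/20)**2 = (197/20)**2 = 38809/400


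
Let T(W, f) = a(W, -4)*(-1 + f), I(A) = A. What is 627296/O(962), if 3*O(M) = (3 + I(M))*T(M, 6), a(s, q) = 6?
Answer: 313648/4825 ≈ 65.005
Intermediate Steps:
T(W, f) = -6 + 6*f (T(W, f) = 6*(-1 + f) = -6 + 6*f)
O(M) = 30 + 10*M (O(M) = ((3 + M)*(-6 + 6*6))/3 = ((3 + M)*(-6 + 36))/3 = ((3 + M)*30)/3 = (90 + 30*M)/3 = 30 + 10*M)
627296/O(962) = 627296/(30 + 10*962) = 627296/(30 + 9620) = 627296/9650 = 627296*(1/9650) = 313648/4825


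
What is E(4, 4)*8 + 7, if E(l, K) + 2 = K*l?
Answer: 119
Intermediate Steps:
E(l, K) = -2 + K*l
E(4, 4)*8 + 7 = (-2 + 4*4)*8 + 7 = (-2 + 16)*8 + 7 = 14*8 + 7 = 112 + 7 = 119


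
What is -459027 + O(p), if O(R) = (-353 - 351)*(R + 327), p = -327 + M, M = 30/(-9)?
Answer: -1370041/3 ≈ -4.5668e+5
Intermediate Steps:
M = -10/3 (M = 30*(-⅑) = -10/3 ≈ -3.3333)
p = -991/3 (p = -327 - 10/3 = -991/3 ≈ -330.33)
O(R) = -230208 - 704*R (O(R) = -704*(327 + R) = -230208 - 704*R)
-459027 + O(p) = -459027 + (-230208 - 704*(-991/3)) = -459027 + (-230208 + 697664/3) = -459027 + 7040/3 = -1370041/3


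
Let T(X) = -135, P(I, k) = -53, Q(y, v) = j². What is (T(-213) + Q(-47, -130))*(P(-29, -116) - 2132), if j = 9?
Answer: 117990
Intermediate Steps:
Q(y, v) = 81 (Q(y, v) = 9² = 81)
(T(-213) + Q(-47, -130))*(P(-29, -116) - 2132) = (-135 + 81)*(-53 - 2132) = -54*(-2185) = 117990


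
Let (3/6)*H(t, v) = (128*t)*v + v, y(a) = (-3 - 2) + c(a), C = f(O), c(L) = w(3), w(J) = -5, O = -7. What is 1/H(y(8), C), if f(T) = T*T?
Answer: -1/125342 ≈ -7.9782e-6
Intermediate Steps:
c(L) = -5
f(T) = T²
C = 49 (C = (-7)² = 49)
y(a) = -10 (y(a) = (-3 - 2) - 5 = -5 - 5 = -10)
H(t, v) = 2*v + 256*t*v (H(t, v) = 2*((128*t)*v + v) = 2*(128*t*v + v) = 2*(v + 128*t*v) = 2*v + 256*t*v)
1/H(y(8), C) = 1/(2*49*(1 + 128*(-10))) = 1/(2*49*(1 - 1280)) = 1/(2*49*(-1279)) = 1/(-125342) = -1/125342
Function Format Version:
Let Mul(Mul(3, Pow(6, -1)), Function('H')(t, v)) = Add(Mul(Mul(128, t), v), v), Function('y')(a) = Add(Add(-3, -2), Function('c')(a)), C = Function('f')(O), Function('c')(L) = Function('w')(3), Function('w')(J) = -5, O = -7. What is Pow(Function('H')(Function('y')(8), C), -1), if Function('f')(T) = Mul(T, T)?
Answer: Rational(-1, 125342) ≈ -7.9782e-6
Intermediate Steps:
Function('c')(L) = -5
Function('f')(T) = Pow(T, 2)
C = 49 (C = Pow(-7, 2) = 49)
Function('y')(a) = -10 (Function('y')(a) = Add(Add(-3, -2), -5) = Add(-5, -5) = -10)
Function('H')(t, v) = Add(Mul(2, v), Mul(256, t, v)) (Function('H')(t, v) = Mul(2, Add(Mul(Mul(128, t), v), v)) = Mul(2, Add(Mul(128, t, v), v)) = Mul(2, Add(v, Mul(128, t, v))) = Add(Mul(2, v), Mul(256, t, v)))
Pow(Function('H')(Function('y')(8), C), -1) = Pow(Mul(2, 49, Add(1, Mul(128, -10))), -1) = Pow(Mul(2, 49, Add(1, -1280)), -1) = Pow(Mul(2, 49, -1279), -1) = Pow(-125342, -1) = Rational(-1, 125342)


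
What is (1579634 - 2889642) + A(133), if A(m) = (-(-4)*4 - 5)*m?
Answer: -1308545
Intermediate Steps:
A(m) = 11*m (A(m) = (-4*(-4) - 5)*m = (16 - 5)*m = 11*m)
(1579634 - 2889642) + A(133) = (1579634 - 2889642) + 11*133 = -1310008 + 1463 = -1308545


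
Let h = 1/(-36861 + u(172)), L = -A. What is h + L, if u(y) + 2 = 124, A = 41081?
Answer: -1509274860/36739 ≈ -41081.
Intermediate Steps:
u(y) = 122 (u(y) = -2 + 124 = 122)
L = -41081 (L = -1*41081 = -41081)
h = -1/36739 (h = 1/(-36861 + 122) = 1/(-36739) = -1/36739 ≈ -2.7219e-5)
h + L = -1/36739 - 41081 = -1509274860/36739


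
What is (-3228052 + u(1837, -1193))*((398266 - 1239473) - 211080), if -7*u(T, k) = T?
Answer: 23779793135687/7 ≈ 3.3971e+12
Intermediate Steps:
u(T, k) = -T/7
(-3228052 + u(1837, -1193))*((398266 - 1239473) - 211080) = (-3228052 - ⅐*1837)*((398266 - 1239473) - 211080) = (-3228052 - 1837/7)*(-841207 - 211080) = -22598201/7*(-1052287) = 23779793135687/7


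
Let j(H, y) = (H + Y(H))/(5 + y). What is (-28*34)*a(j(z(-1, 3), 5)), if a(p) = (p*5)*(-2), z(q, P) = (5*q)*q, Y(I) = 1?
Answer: 5712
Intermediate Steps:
z(q, P) = 5*q**2
j(H, y) = (1 + H)/(5 + y) (j(H, y) = (H + 1)/(5 + y) = (1 + H)/(5 + y))
a(p) = -10*p (a(p) = (5*p)*(-2) = -10*p)
(-28*34)*a(j(z(-1, 3), 5)) = (-28*34)*(-10*(1 + 5*(-1)**2)/(5 + 5)) = -(-9520)*(1 + 5*1)/10 = -(-9520)*(1 + 5)/10 = -(-9520)*(1/10)*6 = -(-9520)*3/5 = -952*(-6) = 5712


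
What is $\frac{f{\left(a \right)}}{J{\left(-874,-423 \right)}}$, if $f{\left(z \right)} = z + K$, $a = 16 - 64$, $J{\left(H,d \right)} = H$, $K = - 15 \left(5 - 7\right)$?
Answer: $\frac{9}{437} \approx 0.020595$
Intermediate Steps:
$K = 30$ ($K = \left(-15\right) \left(-2\right) = 30$)
$a = -48$ ($a = 16 - 64 = -48$)
$f{\left(z \right)} = 30 + z$ ($f{\left(z \right)} = z + 30 = 30 + z$)
$\frac{f{\left(a \right)}}{J{\left(-874,-423 \right)}} = \frac{30 - 48}{-874} = \left(-18\right) \left(- \frac{1}{874}\right) = \frac{9}{437}$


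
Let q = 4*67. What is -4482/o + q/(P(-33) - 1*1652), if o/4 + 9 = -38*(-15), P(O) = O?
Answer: -1358927/630190 ≈ -2.1564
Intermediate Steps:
q = 268
o = 2244 (o = -36 + 4*(-38*(-15)) = -36 + 4*570 = -36 + 2280 = 2244)
-4482/o + q/(P(-33) - 1*1652) = -4482/2244 + 268/(-33 - 1*1652) = -4482*1/2244 + 268/(-33 - 1652) = -747/374 + 268/(-1685) = -747/374 + 268*(-1/1685) = -747/374 - 268/1685 = -1358927/630190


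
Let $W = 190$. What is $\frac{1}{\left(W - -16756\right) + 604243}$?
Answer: $\frac{1}{621189} \approx 1.6098 \cdot 10^{-6}$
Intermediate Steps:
$\frac{1}{\left(W - -16756\right) + 604243} = \frac{1}{\left(190 - -16756\right) + 604243} = \frac{1}{\left(190 + 16756\right) + 604243} = \frac{1}{16946 + 604243} = \frac{1}{621189}$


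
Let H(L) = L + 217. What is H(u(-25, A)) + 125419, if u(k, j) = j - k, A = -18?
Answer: 125643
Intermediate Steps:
H(L) = 217 + L
H(u(-25, A)) + 125419 = (217 + (-18 - 1*(-25))) + 125419 = (217 + (-18 + 25)) + 125419 = (217 + 7) + 125419 = 224 + 125419 = 125643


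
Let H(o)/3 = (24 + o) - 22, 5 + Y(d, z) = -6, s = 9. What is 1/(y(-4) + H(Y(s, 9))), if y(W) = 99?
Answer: 1/72 ≈ 0.013889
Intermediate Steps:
Y(d, z) = -11 (Y(d, z) = -5 - 6 = -11)
H(o) = 6 + 3*o (H(o) = 3*((24 + o) - 22) = 3*(2 + o) = 6 + 3*o)
1/(y(-4) + H(Y(s, 9))) = 1/(99 + (6 + 3*(-11))) = 1/(99 + (6 - 33)) = 1/(99 - 27) = 1/72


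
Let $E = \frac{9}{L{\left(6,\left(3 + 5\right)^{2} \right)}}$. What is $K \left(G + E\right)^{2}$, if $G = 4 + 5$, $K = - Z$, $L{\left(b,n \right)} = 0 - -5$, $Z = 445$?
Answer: $- \frac{259524}{5} \approx -51905.0$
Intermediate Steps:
$L{\left(b,n \right)} = 5$ ($L{\left(b,n \right)} = 0 + 5 = 5$)
$K = -445$ ($K = \left(-1\right) 445 = -445$)
$G = 9$
$E = \frac{9}{5} \approx 1.8$
$K \left(G + E\right)^{2} = - 445 \left(9 + \frac{9}{5}\right)^{2} = - 445 \left(\frac{54}{5}\right)^{2} = \left(-445\right) \frac{2916}{25} = - \frac{259524}{5}$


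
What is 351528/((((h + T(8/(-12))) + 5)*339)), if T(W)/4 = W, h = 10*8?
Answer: 351528/27911 ≈ 12.595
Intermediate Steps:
h = 80
T(W) = 4*W
351528/((((h + T(8/(-12))) + 5)*339)) = 351528/((((80 + 4*(8/(-12))) + 5)*339)) = 351528/((((80 + 4*(8*(-1/12))) + 5)*339)) = 351528/((((80 + 4*(-2/3)) + 5)*339)) = 351528/((((80 - 8/3) + 5)*339)) = 351528/(((232/3 + 5)*339)) = 351528/(((247/3)*339)) = 351528/27911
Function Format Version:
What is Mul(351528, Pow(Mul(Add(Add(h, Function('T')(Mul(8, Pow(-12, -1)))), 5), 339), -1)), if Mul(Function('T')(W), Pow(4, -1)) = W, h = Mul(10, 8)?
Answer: Rational(351528, 27911) ≈ 12.595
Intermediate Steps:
h = 80
Function('T')(W) = Mul(4, W)
Mul(351528, Pow(Mul(Add(Add(h, Function('T')(Mul(8, Pow(-12, -1)))), 5), 339), -1)) = Mul(351528, Pow(Mul(Add(Add(80, Mul(4, Mul(8, Pow(-12, -1)))), 5), 339), -1)) = Mul(351528, Pow(Mul(Add(Add(80, Mul(4, Mul(8, Rational(-1, 12)))), 5), 339), -1)) = Mul(351528, Pow(Mul(Add(Add(80, Mul(4, Rational(-2, 3))), 5), 339), -1)) = Mul(351528, Pow(Mul(Add(Add(80, Rational(-8, 3)), 5), 339), -1)) = Mul(351528, Pow(Mul(Add(Rational(232, 3), 5), 339), -1)) = Mul(351528, Pow(Mul(Rational(247, 3), 339), -1)) = Mul(351528, Pow(27911, -1)) = Mul(351528, Rational(1, 27911)) = Rational(351528, 27911)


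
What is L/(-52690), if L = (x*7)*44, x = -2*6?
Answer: 168/2395 ≈ 0.070146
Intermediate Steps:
x = -12
L = -3696 (L = -12*7*44 = -84*44 = -3696)
L/(-52690) = -3696/(-52690) = -3696*(-1/52690) = 168/2395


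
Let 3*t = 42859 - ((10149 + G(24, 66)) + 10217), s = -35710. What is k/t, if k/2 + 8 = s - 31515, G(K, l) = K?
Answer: -403398/22469 ≈ -17.954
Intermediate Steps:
k = -134466 (k = -16 + 2*(-35710 - 31515) = -16 + 2*(-67225) = -16 - 134450 = -134466)
t = 22469/3 (t = (42859 - ((10149 + 24) + 10217))/3 = (42859 - (10173 + 10217))/3 = (42859 - 1*20390)/3 = (42859 - 20390)/3 = (⅓)*22469 = 22469/3 ≈ 7489.7)
k/t = -134466/22469/3 = -134466*3/22469 = -403398/22469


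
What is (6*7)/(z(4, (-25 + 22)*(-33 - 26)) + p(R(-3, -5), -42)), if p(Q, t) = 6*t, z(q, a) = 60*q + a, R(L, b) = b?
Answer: 14/55 ≈ 0.25455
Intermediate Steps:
z(q, a) = a + 60*q
(6*7)/(z(4, (-25 + 22)*(-33 - 26)) + p(R(-3, -5), -42)) = (6*7)/(((-25 + 22)*(-33 - 26) + 60*4) + 6*(-42)) = 42/((-3*(-59) + 240) - 252) = 42/((177 + 240) - 252) = 42/(417 - 252) = 42/165 = (1/165)*42 = 14/55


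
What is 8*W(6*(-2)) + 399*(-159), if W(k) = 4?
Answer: -63409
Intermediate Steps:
8*W(6*(-2)) + 399*(-159) = 8*4 + 399*(-159) = 32 - 63441 = -63409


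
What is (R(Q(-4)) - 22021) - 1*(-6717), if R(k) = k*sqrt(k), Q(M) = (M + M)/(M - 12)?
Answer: -15304 + sqrt(2)/4 ≈ -15304.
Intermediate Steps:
Q(M) = 2*M/(-12 + M) (Q(M) = (2*M)/(-12 + M) = 2*M/(-12 + M))
R(k) = k**(3/2)
(R(Q(-4)) - 22021) - 1*(-6717) = ((2*(-4)/(-12 - 4))**(3/2) - 22021) - 1*(-6717) = ((2*(-4)/(-16))**(3/2) - 22021) + 6717 = ((2*(-4)*(-1/16))**(3/2) - 22021) + 6717 = ((1/2)**(3/2) - 22021) + 6717 = (sqrt(2)/4 - 22021) + 6717 = (-22021 + sqrt(2)/4) + 6717 = -15304 + sqrt(2)/4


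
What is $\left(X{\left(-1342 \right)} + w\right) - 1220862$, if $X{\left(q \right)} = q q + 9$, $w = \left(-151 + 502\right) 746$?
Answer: $841957$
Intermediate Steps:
$w = 261846$ ($w = 351 \cdot 746 = 261846$)
$X{\left(q \right)} = 9 + q^{2}$ ($X{\left(q \right)} = q^{2} + 9 = 9 + q^{2}$)
$\left(X{\left(-1342 \right)} + w\right) - 1220862 = \left(\left(9 + \left(-1342\right)^{2}\right) + 261846\right) - 1220862 = \left(\left(9 + 1800964\right) + 261846\right) - 1220862 = \left(1800973 + 261846\right) - 1220862 = 2062819 - 1220862 = 841957$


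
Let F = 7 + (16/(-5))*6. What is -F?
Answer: 61/5 ≈ 12.200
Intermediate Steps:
F = -61/5 (F = 7 + (16*(-1/5))*6 = 7 - 16/5*6 = 7 - 96/5 = -61/5 ≈ -12.200)
-F = -1*(-61/5) = 61/5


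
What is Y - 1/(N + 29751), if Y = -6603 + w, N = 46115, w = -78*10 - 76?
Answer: -565884495/75866 ≈ -7459.0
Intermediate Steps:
w = -856 (w = -780 - 76 = -856)
Y = -7459 (Y = -6603 - 856 = -7459)
Y - 1/(N + 29751) = -7459 - 1/(46115 + 29751) = -7459 - 1/75866 = -565884495/75866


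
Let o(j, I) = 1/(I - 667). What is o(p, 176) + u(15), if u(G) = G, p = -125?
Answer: 7364/491 ≈ 14.998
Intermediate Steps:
o(j, I) = 1/(-667 + I)
o(p, 176) + u(15) = 1/(-667 + 176) + 15 = 1/(-491) + 15 = -1/491 + 15 = 7364/491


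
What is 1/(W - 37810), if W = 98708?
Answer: 1/60898 ≈ 1.6421e-5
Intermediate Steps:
1/(W - 37810) = 1/(98708 - 37810) = 1/60898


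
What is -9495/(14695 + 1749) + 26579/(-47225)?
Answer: -885466451/776567900 ≈ -1.1402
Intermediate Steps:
-9495/(14695 + 1749) + 26579/(-47225) = -9495/16444 + 26579*(-1/47225) = -9495*1/16444 - 26579/47225 = -9495/16444 - 26579/47225 = -885466451/776567900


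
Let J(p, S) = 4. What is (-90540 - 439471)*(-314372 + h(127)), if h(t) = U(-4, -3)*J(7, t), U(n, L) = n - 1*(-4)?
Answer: 166620618092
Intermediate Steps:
U(n, L) = 4 + n (U(n, L) = n + 4 = 4 + n)
h(t) = 0 (h(t) = (4 - 4)*4 = 0*4 = 0)
(-90540 - 439471)*(-314372 + h(127)) = (-90540 - 439471)*(-314372 + 0) = -530011*(-314372) = 166620618092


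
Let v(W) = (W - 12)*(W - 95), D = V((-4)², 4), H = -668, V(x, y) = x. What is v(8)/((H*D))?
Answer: -87/2672 ≈ -0.032560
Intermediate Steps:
D = 16 (D = (-4)² = 16)
v(W) = (-95 + W)*(-12 + W) (v(W) = (-12 + W)*(-95 + W) = (-95 + W)*(-12 + W))
v(8)/((H*D)) = (1140 + 8² - 107*8)/((-668*16)) = (1140 + 64 - 856)/(-10688) = 348*(-1/10688) = -87/2672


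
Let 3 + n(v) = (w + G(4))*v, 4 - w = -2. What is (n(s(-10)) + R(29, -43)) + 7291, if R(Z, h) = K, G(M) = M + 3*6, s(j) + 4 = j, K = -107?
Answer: 6789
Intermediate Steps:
w = 6 (w = 4 - 1*(-2) = 4 + 2 = 6)
s(j) = -4 + j
G(M) = 18 + M (G(M) = M + 18 = 18 + M)
n(v) = -3 + 28*v (n(v) = -3 + (6 + (18 + 4))*v = -3 + (6 + 22)*v = -3 + 28*v)
R(Z, h) = -107
(n(s(-10)) + R(29, -43)) + 7291 = ((-3 + 28*(-4 - 10)) - 107) + 7291 = ((-3 + 28*(-14)) - 107) + 7291 = ((-3 - 392) - 107) + 7291 = (-395 - 107) + 7291 = -502 + 7291 = 6789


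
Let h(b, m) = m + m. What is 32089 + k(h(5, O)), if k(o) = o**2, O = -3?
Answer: 32125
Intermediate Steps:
h(b, m) = 2*m
32089 + k(h(5, O)) = 32089 + (2*(-3))**2 = 32089 + (-6)**2 = 32089 + 36 = 32125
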